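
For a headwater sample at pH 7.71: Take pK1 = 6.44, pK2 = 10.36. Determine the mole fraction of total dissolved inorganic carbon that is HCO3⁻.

α₁ = 1 / (1 + [H⁺]/K1 + K2/[H⁺]) = 1 / (1 + 10^-1.27 + 10^-2.65)
   = 1 / (1 + 0.053703 + 0.0022387) = 1/1.0559 = 0.9470

α₁ = 0.947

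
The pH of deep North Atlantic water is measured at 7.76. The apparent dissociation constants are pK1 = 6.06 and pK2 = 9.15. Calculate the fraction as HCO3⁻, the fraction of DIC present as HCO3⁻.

α₁ = 0.943

α₁ = 1 / (1 + [H⁺]/K1 + K2/[H⁺]) = 1 / (1 + 10^-1.70 + 10^-1.39)
   = 1 / (1 + 0.019953 + 0.040738) = 1/1.0607 = 0.9428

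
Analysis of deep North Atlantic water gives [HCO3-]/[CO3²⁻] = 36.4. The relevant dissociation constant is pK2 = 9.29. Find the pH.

pH = 7.73

From K2 = [H⁺][CO3²⁻]/[HCO3-]:  pH = pK2 − log₁₀([HCO3-]/[CO3²⁻])
log₁₀(36.4) = +1.561
pH = 9.29 − (+1.561) = 7.73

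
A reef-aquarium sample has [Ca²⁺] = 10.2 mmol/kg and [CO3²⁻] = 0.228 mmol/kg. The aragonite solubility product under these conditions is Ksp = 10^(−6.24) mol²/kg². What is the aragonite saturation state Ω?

Ω = 4.04

Ksp = 10^(−6.24) = 5.754×10^-7
Ω = [Ca²⁺][CO3²⁻]/Ksp = (10.2×10^-3)(0.228×10^-3) / 5.754×10^-7 = 4.04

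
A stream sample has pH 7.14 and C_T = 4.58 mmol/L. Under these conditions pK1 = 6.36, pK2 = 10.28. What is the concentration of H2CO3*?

[CO2*] = 0.651 mmol/L

α₀ = 1 / (1 + K1/[H⁺] + K1K2/[H⁺]²) = 1 / (1 + 10^+0.78 + 10^-2.36)
   = 1 / (1 + 6.0256 + 0.0043652) = 1/7.0300 = 0.1422
[CO2*] = α₀ × DIC = 0.1422 × 4.58 = 0.651 mmol/L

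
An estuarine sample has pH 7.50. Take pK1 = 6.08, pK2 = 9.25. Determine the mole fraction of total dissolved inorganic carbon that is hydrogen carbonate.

α₁ = 1 / (1 + [H⁺]/K1 + K2/[H⁺]) = 1 / (1 + 10^-1.42 + 10^-1.75)
   = 1 / (1 + 0.038019 + 0.017783) = 1/1.0558 = 0.9471

α₁ = 0.947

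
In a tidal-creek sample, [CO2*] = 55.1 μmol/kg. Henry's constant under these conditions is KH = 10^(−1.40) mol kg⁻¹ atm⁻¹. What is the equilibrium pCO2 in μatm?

pCO2 = 1380 μatm

KH = 10^(−1.40) = 3.981×10^-2 mol kg⁻¹ atm⁻¹
pCO2 = [CO2*]/KH = 55.1×10^-6 / 3.981×10^-2 = 1.38×10^-3 atm = 1380 μatm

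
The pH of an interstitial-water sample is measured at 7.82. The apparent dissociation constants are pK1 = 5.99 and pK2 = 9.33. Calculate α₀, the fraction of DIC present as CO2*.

α₀ = 0.0141

α₀ = 1 / (1 + K1/[H⁺] + K1K2/[H⁺]²) = 1 / (1 + 10^+1.83 + 10^+0.32)
   = 1 / (1 + 67.608 + 2.0893) = 1/70.698 = 0.01414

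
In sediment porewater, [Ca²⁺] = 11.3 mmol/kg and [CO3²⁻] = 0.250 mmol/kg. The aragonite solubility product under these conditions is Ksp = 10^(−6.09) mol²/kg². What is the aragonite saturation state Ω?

Ω = 3.48

Ksp = 10^(−6.09) = 8.128×10^-7
Ω = [Ca²⁺][CO3²⁻]/Ksp = (11.3×10^-3)(0.250×10^-3) / 8.128×10^-7 = 3.48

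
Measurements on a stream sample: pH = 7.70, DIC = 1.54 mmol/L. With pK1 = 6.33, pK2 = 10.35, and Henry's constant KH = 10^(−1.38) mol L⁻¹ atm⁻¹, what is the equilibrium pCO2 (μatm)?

α₀ = 1 / (1 + K1/[H⁺] + K1K2/[H⁺]²) = 1 / (1 + 10^+1.37 + 10^-1.28)
   = 1 / (1 + 23.442 + 0.052481) = 1/24.495 = 0.04083
[CO2*] = α₀ × DIC = 0.04083 × 1.54 = 0.06287 mmol/L
pCO2 = [CO2*]/KH = 6.287×10^-5 / 4.169×10^-2 = 1510 μatm

pCO2 = 1510 μatm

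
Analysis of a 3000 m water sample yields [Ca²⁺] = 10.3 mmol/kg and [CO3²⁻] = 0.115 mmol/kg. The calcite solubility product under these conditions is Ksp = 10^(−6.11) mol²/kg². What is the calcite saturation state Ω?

Ksp = 10^(−6.11) = 7.762×10^-7
Ω = [Ca²⁺][CO3²⁻]/Ksp = (10.3×10^-3)(0.115×10^-3) / 7.762×10^-7 = 1.53

Ω = 1.53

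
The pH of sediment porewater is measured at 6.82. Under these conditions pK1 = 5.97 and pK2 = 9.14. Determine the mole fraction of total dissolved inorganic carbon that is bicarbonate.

α₁ = 0.873

α₁ = 1 / (1 + [H⁺]/K1 + K2/[H⁺]) = 1 / (1 + 10^-0.85 + 10^-2.32)
   = 1 / (1 + 0.14125 + 0.0047863) = 1/1.1460 = 0.8726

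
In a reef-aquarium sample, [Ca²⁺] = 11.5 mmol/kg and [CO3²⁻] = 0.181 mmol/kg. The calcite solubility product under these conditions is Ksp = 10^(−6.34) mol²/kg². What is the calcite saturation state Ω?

Ω = 4.55

Ksp = 10^(−6.34) = 4.571×10^-7
Ω = [Ca²⁺][CO3²⁻]/Ksp = (11.5×10^-3)(0.181×10^-3) / 4.571×10^-7 = 4.55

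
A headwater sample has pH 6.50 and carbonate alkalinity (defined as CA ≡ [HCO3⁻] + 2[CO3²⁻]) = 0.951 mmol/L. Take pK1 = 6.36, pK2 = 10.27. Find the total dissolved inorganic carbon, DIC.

CA = [HCO3⁻] + 2[CO3²⁻] = (α₁ + 2α₂)·DIC
At pH 6.50: [H⁺]/K1 = 10^-0.14 = 0.72444, K2/[H⁺] = 10^-3.77 = 0.00016982
α₁ = 1/(1 + 0.72444 + 0.00016982) = 1/1.7246 = 0.5798; α₂ = α₁·K2/[H⁺] = 9.847×10^-5
α₁ + 2α₂ = 0.5800
DIC = CA / (α₁ + 2α₂) = 0.951 / 0.5800 = 1.64 mmol/L

DIC = 1.64 mmol/L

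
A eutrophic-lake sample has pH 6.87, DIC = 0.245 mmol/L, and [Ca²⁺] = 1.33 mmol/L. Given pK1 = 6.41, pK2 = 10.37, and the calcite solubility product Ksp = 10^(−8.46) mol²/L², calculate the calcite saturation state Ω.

Ω = 0.0221

α₂ = 1 / (1 + [H⁺]/K2 + [H⁺]²/(K1K2)) = 1 / (1 + 10^+3.50 + 10^+3.04)
   = 1 / (1 + 3162.3 + 1096.5) = 1/4259.8 = 0.0002348
[CO3²⁻] = α₂ × DIC = 0.0002348 × 0.245 = 5.752×10^-5 mmol/L = 0.05752 μmol/L
Ksp = 10^(−8.46) = 3.467×10^-9
Ω = [Ca²⁺][CO3²⁻]/Ksp = (1.33×10^-3)(5.752×10^-8) / 3.467×10^-9 = 0.0221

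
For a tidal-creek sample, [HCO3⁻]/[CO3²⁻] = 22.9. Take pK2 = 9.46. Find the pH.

From K2 = [H⁺][CO3²⁻]/[HCO3⁻]:  pH = pK2 − log₁₀([HCO3⁻]/[CO3²⁻])
log₁₀(22.9) = +1.360
pH = 9.46 − (+1.360) = 8.10

pH = 8.10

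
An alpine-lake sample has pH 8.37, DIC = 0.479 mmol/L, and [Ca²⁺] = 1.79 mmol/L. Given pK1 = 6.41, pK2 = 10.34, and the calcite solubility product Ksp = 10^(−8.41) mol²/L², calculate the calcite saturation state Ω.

α₂ = 1 / (1 + [H⁺]/K2 + [H⁺]²/(K1K2)) = 1 / (1 + 10^+1.97 + 10^+0.01)
   = 1 / (1 + 93.325 + 1.0233) = 1/95.349 = 0.01049
[CO3²⁻] = α₂ × DIC = 0.01049 × 0.479 = 0.005024 mmol/L = 5.024 μmol/L
Ksp = 10^(−8.41) = 3.890×10^-9
Ω = [Ca²⁺][CO3²⁻]/Ksp = (1.79×10^-3)(5.024×10^-6) / 3.890×10^-9 = 2.31

Ω = 2.31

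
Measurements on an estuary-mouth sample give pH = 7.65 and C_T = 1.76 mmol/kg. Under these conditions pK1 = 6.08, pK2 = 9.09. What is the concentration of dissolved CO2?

α₀ = 1 / (1 + K1/[H⁺] + K1K2/[H⁺]²) = 1 / (1 + 10^+1.57 + 10^+0.13)
   = 1 / (1 + 37.154 + 1.3490) = 1/39.502 = 0.02531
[CO2*] = α₀ × DIC = 0.02531 × 1.76 = 0.0446 mmol/kg

[CO2*] = 0.0446 mmol/kg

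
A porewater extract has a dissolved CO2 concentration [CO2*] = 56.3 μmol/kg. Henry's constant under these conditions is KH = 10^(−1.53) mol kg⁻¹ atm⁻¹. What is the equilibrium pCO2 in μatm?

KH = 10^(−1.53) = 2.951×10^-2 mol kg⁻¹ atm⁻¹
pCO2 = [CO2*]/KH = 56.3×10^-6 / 2.951×10^-2 = 1.91×10^-3 atm = 1910 μatm

pCO2 = 1910 μatm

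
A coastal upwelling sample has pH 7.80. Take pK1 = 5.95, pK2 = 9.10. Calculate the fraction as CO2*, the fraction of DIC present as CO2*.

α₀ = 1 / (1 + K1/[H⁺] + K1K2/[H⁺]²) = 1 / (1 + 10^+1.85 + 10^+0.55)
   = 1 / (1 + 70.795 + 3.5481) = 1/75.343 = 0.01327

α₀ = 0.0133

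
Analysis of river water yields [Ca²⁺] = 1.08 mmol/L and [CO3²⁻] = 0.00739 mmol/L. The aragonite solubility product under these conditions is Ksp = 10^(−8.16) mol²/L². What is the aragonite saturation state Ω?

Ω = 1.15

Ksp = 10^(−8.16) = 6.918×10^-9
Ω = [Ca²⁺][CO3²⁻]/Ksp = (1.08×10^-3)(0.00739×10^-3) / 6.918×10^-9 = 1.15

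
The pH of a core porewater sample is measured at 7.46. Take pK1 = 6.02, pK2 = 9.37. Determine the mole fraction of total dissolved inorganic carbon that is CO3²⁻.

α₂ = 1 / (1 + [H⁺]/K2 + [H⁺]²/(K1K2)) = 1 / (1 + 10^+1.91 + 10^+0.47)
   = 1 / (1 + 81.283 + 2.9512) = 1/85.234 = 0.01173

α₂ = 0.0117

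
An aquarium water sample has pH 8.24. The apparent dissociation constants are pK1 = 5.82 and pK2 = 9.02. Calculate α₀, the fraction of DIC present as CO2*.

α₀ = 1 / (1 + K1/[H⁺] + K1K2/[H⁺]²) = 1 / (1 + 10^+2.42 + 10^+1.64)
   = 1 / (1 + 263.03 + 43.652) = 1/307.68 = 0.003250

α₀ = 0.00325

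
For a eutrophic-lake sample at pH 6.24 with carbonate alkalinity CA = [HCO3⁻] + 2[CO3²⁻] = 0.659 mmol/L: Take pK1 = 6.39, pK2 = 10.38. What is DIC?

DIC = 1.59 mmol/L

CA = [HCO3⁻] + 2[CO3²⁻] = (α₁ + 2α₂)·DIC
At pH 6.24: [H⁺]/K1 = 10^0.15 = 1.4125, K2/[H⁺] = 10^-4.14 = 7.2444×10^-5
α₁ = 1/(1 + 1.4125 + 7.2444×10^-5) = 1/2.4126 = 0.4145; α₂ = α₁·K2/[H⁺] = 3.003×10^-5
α₁ + 2α₂ = 0.4145
DIC = CA / (α₁ + 2α₂) = 0.659 / 0.4145 = 1.59 mmol/L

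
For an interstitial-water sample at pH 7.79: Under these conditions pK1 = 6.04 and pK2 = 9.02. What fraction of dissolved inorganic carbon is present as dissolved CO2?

α₀ = 0.0165

α₀ = 1 / (1 + K1/[H⁺] + K1K2/[H⁺]²) = 1 / (1 + 10^+1.75 + 10^+0.52)
   = 1 / (1 + 56.234 + 3.3113) = 1/60.545 = 0.01652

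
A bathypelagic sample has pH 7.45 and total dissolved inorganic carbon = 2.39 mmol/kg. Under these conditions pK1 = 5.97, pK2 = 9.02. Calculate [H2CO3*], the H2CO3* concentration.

[CO2*] = 0.0747 mmol/kg

α₀ = 1 / (1 + K1/[H⁺] + K1K2/[H⁺]²) = 1 / (1 + 10^+1.48 + 10^-0.09)
   = 1 / (1 + 30.200 + 0.81283) = 1/32.012 = 0.03124
[CO2*] = α₀ × DIC = 0.03124 × 2.39 = 0.0747 mmol/kg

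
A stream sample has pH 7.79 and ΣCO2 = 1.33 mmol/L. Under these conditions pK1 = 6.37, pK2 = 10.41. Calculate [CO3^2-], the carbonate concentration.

[CO3²⁻] = 3.07 μmol/L

α₂ = 1 / (1 + [H⁺]/K2 + [H⁺]²/(K1K2)) = 1 / (1 + 10^+2.62 + 10^+1.20)
   = 1 / (1 + 416.87 + 15.849) = 1/433.72 = 0.002306
[CO3²⁻] = α₂ × DIC = 0.002306 × 1.33 = 0.00307 mmol/L = 3.07 μmol/L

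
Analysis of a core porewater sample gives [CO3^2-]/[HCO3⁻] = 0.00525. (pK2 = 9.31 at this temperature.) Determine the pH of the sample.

From K2 = [H⁺][CO3^2-]/[HCO3⁻]:  pH = pK2 + log₁₀([CO3^2-]/[HCO3⁻])
log₁₀(0.00525) = -2.280
pH = 9.31 + (-2.280) = 7.03

pH = 7.03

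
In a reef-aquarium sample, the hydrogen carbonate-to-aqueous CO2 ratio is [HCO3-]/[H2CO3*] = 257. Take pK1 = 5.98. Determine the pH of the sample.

pH = 8.39

From K1 = [H⁺][HCO3-]/[H2CO3*]:  pH = pK1 + log₁₀([HCO3-]/[H2CO3*])
log₁₀(257) = +2.410
pH = 5.98 + (+2.410) = 8.39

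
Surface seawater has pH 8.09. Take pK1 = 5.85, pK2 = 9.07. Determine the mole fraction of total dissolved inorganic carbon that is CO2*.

α₀ = 1 / (1 + K1/[H⁺] + K1K2/[H⁺]²) = 1 / (1 + 10^+2.24 + 10^+1.26)
   = 1 / (1 + 173.78 + 18.197) = 1/192.98 = 0.005182

α₀ = 0.00518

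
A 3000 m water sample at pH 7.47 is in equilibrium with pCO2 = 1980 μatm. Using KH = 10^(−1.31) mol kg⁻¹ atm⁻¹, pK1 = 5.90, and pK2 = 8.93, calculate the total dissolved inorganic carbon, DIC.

[CO2*] = KH · pCO2 = 10^(−1.31) × 1980×10^-6 = 9.698×10^-5 mol/kg
α₀ = 1/(1 + K1/[H⁺] + K1K2/[H⁺]²) = 1/(1 + 10^+1.57 + 10^+0.11) = 0.02535
DIC = [CO2*]/α₀ = 9.698×10^-5 / 0.02535 = 3.82 mmol/kg

DIC = 3.82 mmol/kg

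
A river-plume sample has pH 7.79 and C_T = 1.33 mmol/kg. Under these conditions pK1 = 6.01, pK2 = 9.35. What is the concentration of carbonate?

α₂ = 1 / (1 + [H⁺]/K2 + [H⁺]²/(K1K2)) = 1 / (1 + 10^+1.56 + 10^-0.22)
   = 1 / (1 + 36.308 + 0.60256) = 1/37.910 = 0.02638
[CO3²⁻] = α₂ × DIC = 0.02638 × 1.33 = 0.0351 mmol/kg

[CO3²⁻] = 0.0351 mmol/kg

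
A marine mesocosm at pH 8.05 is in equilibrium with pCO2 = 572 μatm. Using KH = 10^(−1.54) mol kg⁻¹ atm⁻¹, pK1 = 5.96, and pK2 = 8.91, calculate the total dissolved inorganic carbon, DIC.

[CO2*] = KH · pCO2 = 10^(−1.54) × 572×10^-6 = 1.650×10^-5 mol/kg
α₀ = 1/(1 + K1/[H⁺] + K1K2/[H⁺]²) = 1/(1 + 10^+2.09 + 10^+1.23) = 0.007092
DIC = [CO2*]/α₀ = 1.650×10^-5 / 0.007092 = 2.33 mmol/kg

DIC = 2.33 mmol/kg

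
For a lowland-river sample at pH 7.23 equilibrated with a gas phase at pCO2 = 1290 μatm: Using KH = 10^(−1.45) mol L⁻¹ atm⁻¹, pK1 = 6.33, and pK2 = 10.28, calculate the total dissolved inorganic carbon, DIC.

DIC = 0.410 mmol/L

[CO2*] = KH · pCO2 = 10^(−1.45) × 1290×10^-6 = 4.577×10^-5 mol/L
α₀ = 1/(1 + K1/[H⁺] + K1K2/[H⁺]²) = 1/(1 + 10^+0.90 + 10^-2.15) = 0.1117
DIC = [CO2*]/α₀ = 4.577×10^-5 / 0.1117 = 0.410 mmol/L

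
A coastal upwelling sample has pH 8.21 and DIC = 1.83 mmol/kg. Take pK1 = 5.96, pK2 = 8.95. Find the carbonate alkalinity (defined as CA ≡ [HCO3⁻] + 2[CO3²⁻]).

CA = [HCO3⁻] + 2[CO3²⁻] = (α₁ + 2α₂)·DIC
At pH 8.21: [H⁺]/K1 = 10^-2.25 = 0.0056234, K2/[H⁺] = 10^-0.74 = 0.18197
α₁ = 1/(1 + 0.0056234 + 0.18197) = 1/1.1876 = 0.8420; α₂ = α₁·K2/[H⁺] = 0.1532
α₁ + 2α₂ = 1.1485
CA = 1.1485 × 1.83 = 2.10 mmol/kg

CA = 2.10 mmol/kg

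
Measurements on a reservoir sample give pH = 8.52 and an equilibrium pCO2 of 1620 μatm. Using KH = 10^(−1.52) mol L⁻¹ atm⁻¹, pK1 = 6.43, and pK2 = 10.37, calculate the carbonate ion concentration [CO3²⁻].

[CO3²⁻] = 0.0850 mmol/L

[CO2*] = KH · pCO2 = 10^(−1.52) × 1620×10^-6 = 4.892×10^-5 mol/L
α₀ = 1/(1 + K1/[H⁺] + K1K2/[H⁺]²) = 1/(1 + 10^+2.09 + 10^+0.24) = 0.007951
DIC = [CO2*]/α₀ = 4.892×10^-5 / 0.007951 = 6.153 mmol/L
[CO3²⁻] = α₂·DIC; α₂ = 0.01382, so [CO3²⁻] = 0.01382 × 6.153 = 0.0850 mmol/L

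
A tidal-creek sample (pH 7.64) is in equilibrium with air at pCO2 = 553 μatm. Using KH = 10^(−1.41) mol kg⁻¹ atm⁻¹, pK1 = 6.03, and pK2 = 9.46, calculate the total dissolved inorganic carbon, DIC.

[CO2*] = KH · pCO2 = 10^(−1.41) × 553×10^-6 = 2.151×10^-5 mol/kg
α₀ = 1/(1 + K1/[H⁺] + K1K2/[H⁺]²) = 1/(1 + 10^+1.61 + 10^-0.21) = 0.02361
DIC = [CO2*]/α₀ = 2.151×10^-5 / 0.02361 = 0.911 mmol/kg

DIC = 0.911 mmol/kg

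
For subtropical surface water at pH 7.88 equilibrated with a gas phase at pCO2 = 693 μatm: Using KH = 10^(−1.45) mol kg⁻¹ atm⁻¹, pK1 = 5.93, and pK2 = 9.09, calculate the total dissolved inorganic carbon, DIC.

[CO2*] = KH · pCO2 = 10^(−1.45) × 693×10^-6 = 2.459×10^-5 mol/kg
α₀ = 1/(1 + K1/[H⁺] + K1K2/[H⁺]²) = 1/(1 + 10^+1.95 + 10^+0.74) = 0.01046
DIC = [CO2*]/α₀ = 2.459×10^-5 / 0.01046 = 2.35 mmol/kg

DIC = 2.35 mmol/kg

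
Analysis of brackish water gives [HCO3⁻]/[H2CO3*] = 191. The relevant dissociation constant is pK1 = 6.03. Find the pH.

From K1 = [H⁺][HCO3⁻]/[H2CO3*]:  pH = pK1 + log₁₀([HCO3⁻]/[H2CO3*])
log₁₀(191) = +2.281
pH = 6.03 + (+2.281) = 8.31

pH = 8.31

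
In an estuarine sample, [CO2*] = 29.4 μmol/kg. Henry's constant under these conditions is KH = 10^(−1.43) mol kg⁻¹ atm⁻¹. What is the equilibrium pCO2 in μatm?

KH = 10^(−1.43) = 3.715×10^-2 mol kg⁻¹ atm⁻¹
pCO2 = [CO2*]/KH = 29.4×10^-6 / 3.715×10^-2 = 7.91×10^-4 atm = 791 μatm

pCO2 = 791 μatm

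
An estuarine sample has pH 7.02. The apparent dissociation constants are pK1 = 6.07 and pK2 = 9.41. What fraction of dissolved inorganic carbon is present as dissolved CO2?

α₀ = 0.101

α₀ = 1 / (1 + K1/[H⁺] + K1K2/[H⁺]²) = 1 / (1 + 10^+0.95 + 10^-1.44)
   = 1 / (1 + 8.9125 + 0.036308) = 1/9.9488 = 0.1005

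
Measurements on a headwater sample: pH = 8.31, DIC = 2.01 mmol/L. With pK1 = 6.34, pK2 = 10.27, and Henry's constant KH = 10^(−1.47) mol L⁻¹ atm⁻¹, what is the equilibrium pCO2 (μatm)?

α₀ = 1 / (1 + K1/[H⁺] + K1K2/[H⁺]²) = 1 / (1 + 10^+1.97 + 10^+0.01)
   = 1 / (1 + 93.325 + 1.0233) = 1/95.349 = 0.01049
[CO2*] = α₀ × DIC = 0.01049 × 2.01 = 0.02108 mmol/L
pCO2 = [CO2*]/KH = 2.108×10^-5 / 3.388×10^-2 = 622 μatm

pCO2 = 622 μatm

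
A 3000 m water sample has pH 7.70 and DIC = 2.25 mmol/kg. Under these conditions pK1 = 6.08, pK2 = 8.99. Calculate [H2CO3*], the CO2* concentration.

α₀ = 1 / (1 + K1/[H⁺] + K1K2/[H⁺]²) = 1 / (1 + 10^+1.62 + 10^+0.33)
   = 1 / (1 + 41.687 + 2.1380) = 1/44.825 = 0.02231
[CO2*] = α₀ × DIC = 0.02231 × 2.25 = 0.0502 mmol/kg

[CO2*] = 0.0502 mmol/kg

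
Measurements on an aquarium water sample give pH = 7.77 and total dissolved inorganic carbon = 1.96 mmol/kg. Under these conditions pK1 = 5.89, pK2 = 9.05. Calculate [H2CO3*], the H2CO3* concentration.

[CO2*] = 0.0242 mmol/kg

α₀ = 1 / (1 + K1/[H⁺] + K1K2/[H⁺]²) = 1 / (1 + 10^+1.88 + 10^+0.60)
   = 1 / (1 + 75.858 + 3.9811) = 1/80.839 = 0.01237
[CO2*] = α₀ × DIC = 0.01237 × 1.96 = 0.0242 mmol/kg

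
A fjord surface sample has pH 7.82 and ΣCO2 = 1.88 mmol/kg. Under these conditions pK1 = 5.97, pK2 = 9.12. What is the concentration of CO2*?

[CO2*] = 0.0250 mmol/kg

α₀ = 1 / (1 + K1/[H⁺] + K1K2/[H⁺]²) = 1 / (1 + 10^+1.85 + 10^+0.55)
   = 1 / (1 + 70.795 + 3.5481) = 1/75.343 = 0.01327
[CO2*] = α₀ × DIC = 0.01327 × 1.88 = 0.0250 mmol/kg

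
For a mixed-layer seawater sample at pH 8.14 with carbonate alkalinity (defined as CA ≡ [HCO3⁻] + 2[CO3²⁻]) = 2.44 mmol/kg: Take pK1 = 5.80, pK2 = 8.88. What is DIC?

CA = [HCO3⁻] + 2[CO3²⁻] = (α₁ + 2α₂)·DIC
At pH 8.14: [H⁺]/K1 = 10^-2.34 = 0.0045709, K2/[H⁺] = 10^-0.74 = 0.18197
α₁ = 1/(1 + 0.0045709 + 0.18197) = 1/1.1865 = 0.8428; α₂ = α₁·K2/[H⁺] = 0.1534
α₁ + 2α₂ = 1.1495
DIC = CA / (α₁ + 2α₂) = 2.44 / 1.1495 = 2.12 mmol/kg

DIC = 2.12 mmol/kg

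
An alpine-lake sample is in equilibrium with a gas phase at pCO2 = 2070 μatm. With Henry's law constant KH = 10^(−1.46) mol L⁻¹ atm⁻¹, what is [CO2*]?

[CO2*] = 71.8 μmol/L

KH = 10^(−1.46) = 3.467×10^-2 mol L⁻¹ atm⁻¹
[CO2*] = KH · pCO2 = 3.467×10^-2 × 2070×10^-6 atm = 7.18×10^-5 mol/L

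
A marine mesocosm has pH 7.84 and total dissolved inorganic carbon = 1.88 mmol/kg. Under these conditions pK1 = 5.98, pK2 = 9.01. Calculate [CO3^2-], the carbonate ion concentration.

α₂ = 1 / (1 + [H⁺]/K2 + [H⁺]²/(K1K2)) = 1 / (1 + 10^+1.17 + 10^-0.69)
   = 1 / (1 + 14.791 + 0.20417) = 1/15.995 = 0.06252
[CO3²⁻] = α₂ × DIC = 0.06252 × 1.88 = 0.118 mmol/kg

[CO3²⁻] = 0.118 mmol/kg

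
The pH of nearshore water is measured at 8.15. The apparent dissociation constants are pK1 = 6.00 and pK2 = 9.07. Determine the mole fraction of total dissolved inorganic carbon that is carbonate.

α₂ = 1 / (1 + [H⁺]/K2 + [H⁺]²/(K1K2)) = 1 / (1 + 10^+0.92 + 10^-1.23)
   = 1 / (1 + 8.3176 + 0.058884) = 1/9.3765 = 0.1066

α₂ = 0.107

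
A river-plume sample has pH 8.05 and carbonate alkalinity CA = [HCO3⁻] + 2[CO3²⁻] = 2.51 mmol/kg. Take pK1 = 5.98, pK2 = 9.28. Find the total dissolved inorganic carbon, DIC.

CA = [HCO3⁻] + 2[CO3²⁻] = (α₁ + 2α₂)·DIC
At pH 8.05: [H⁺]/K1 = 10^-2.07 = 0.0085114, K2/[H⁺] = 10^-1.23 = 0.058884
α₁ = 1/(1 + 0.0085114 + 0.058884) = 1/1.0674 = 0.9369; α₂ = α₁·K2/[H⁺] = 0.05517
α₁ + 2α₂ = 1.0472
DIC = CA / (α₁ + 2α₂) = 2.51 / 1.0472 = 2.40 mmol/kg

DIC = 2.40 mmol/kg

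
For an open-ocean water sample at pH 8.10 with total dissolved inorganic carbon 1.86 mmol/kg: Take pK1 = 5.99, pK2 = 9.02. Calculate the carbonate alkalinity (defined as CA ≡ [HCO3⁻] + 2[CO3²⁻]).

CA = 2.05 mmol/kg

CA = [HCO3⁻] + 2[CO3²⁻] = (α₁ + 2α₂)·DIC
At pH 8.10: [H⁺]/K1 = 10^-2.11 = 0.0077625, K2/[H⁺] = 10^-0.92 = 0.12023
α₁ = 1/(1 + 0.0077625 + 0.12023) = 1/1.1280 = 0.8865; α₂ = α₁·K2/[H⁺] = 0.1066
α₁ + 2α₂ = 1.0997
CA = 1.0997 × 1.86 = 2.05 mmol/kg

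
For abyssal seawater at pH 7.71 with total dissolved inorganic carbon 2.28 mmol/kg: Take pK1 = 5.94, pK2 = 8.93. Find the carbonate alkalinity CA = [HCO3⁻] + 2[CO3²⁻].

CA = [HCO3⁻] + 2[CO3²⁻] = (α₁ + 2α₂)·DIC
At pH 7.71: [H⁺]/K1 = 10^-1.77 = 0.016982, K2/[H⁺] = 10^-1.22 = 0.060256
α₁ = 1/(1 + 0.016982 + 0.060256) = 1/1.0772 = 0.9283; α₂ = α₁·K2/[H⁺] = 0.05594
α₁ + 2α₂ = 1.0402
CA = 1.0402 × 2.28 = 2.37 mmol/kg

CA = 2.37 mmol/kg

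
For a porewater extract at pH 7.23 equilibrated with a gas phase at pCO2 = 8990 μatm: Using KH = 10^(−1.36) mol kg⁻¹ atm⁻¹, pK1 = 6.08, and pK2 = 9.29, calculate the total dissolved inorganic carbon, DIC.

[CO2*] = KH · pCO2 = 10^(−1.36) × 8990×10^-6 = 3.924×10^-4 mol/kg
α₀ = 1/(1 + K1/[H⁺] + K1K2/[H⁺]²) = 1/(1 + 10^+1.15 + 10^-0.91) = 0.06558
DIC = [CO2*]/α₀ = 3.924×10^-4 / 0.06558 = 5.98 mmol/kg

DIC = 5.98 mmol/kg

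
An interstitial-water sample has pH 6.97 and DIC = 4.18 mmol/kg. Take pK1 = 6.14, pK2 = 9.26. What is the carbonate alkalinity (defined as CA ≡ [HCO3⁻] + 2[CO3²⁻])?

CA = [HCO3⁻] + 2[CO3²⁻] = (α₁ + 2α₂)·DIC
At pH 6.97: [H⁺]/K1 = 10^-0.83 = 0.14791, K2/[H⁺] = 10^-2.29 = 0.0051286
α₁ = 1/(1 + 0.14791 + 0.0051286) = 1/1.1530 = 0.8673; α₂ = α₁·K2/[H⁺] = 0.004448
α₁ + 2α₂ = 0.8762
CA = 0.8762 × 4.18 = 3.66 mmol/kg

CA = 3.66 mmol/kg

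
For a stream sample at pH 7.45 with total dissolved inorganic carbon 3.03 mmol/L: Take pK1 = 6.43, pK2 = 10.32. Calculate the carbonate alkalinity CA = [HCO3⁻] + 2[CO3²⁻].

CA = 2.77 mmol/L

CA = [HCO3⁻] + 2[CO3²⁻] = (α₁ + 2α₂)·DIC
At pH 7.45: [H⁺]/K1 = 10^-1.02 = 0.095499, K2/[H⁺] = 10^-2.87 = 0.0013490
α₁ = 1/(1 + 0.095499 + 0.0013490) = 1/1.0968 = 0.9117; α₂ = α₁·K2/[H⁺] = 0.001230
α₁ + 2α₂ = 0.9142
CA = 0.9142 × 3.03 = 2.77 mmol/L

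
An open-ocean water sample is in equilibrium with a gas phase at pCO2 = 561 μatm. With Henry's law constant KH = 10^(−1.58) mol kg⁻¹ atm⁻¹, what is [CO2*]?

KH = 10^(−1.58) = 2.630×10^-2 mol kg⁻¹ atm⁻¹
[CO2*] = KH · pCO2 = 2.630×10^-2 × 561×10^-6 atm = 1.48×10^-5 mol/kg

[CO2*] = 14.8 μmol/kg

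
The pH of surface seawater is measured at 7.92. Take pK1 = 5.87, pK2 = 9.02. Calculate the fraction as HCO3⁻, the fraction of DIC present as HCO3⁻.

α₁ = 1 / (1 + [H⁺]/K1 + K2/[H⁺]) = 1 / (1 + 10^-2.05 + 10^-1.10)
   = 1 / (1 + 0.0089125 + 0.079433) = 1/1.0883 = 0.9188

α₁ = 0.919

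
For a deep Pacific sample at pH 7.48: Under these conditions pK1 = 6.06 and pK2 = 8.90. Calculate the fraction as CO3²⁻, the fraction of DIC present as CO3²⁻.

α₂ = 1 / (1 + [H⁺]/K2 + [H⁺]²/(K1K2)) = 1 / (1 + 10^+1.42 + 10^+0.00)
   = 1 / (1 + 26.303 + 1.0000) = 1/28.303 = 0.03533

α₂ = 0.0353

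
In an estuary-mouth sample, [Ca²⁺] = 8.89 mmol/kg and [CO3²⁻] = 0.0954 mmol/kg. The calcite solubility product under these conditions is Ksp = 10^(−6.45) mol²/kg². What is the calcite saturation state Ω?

Ksp = 10^(−6.45) = 3.548×10^-7
Ω = [Ca²⁺][CO3²⁻]/Ksp = (8.89×10^-3)(0.0954×10^-3) / 3.548×10^-7 = 2.39

Ω = 2.39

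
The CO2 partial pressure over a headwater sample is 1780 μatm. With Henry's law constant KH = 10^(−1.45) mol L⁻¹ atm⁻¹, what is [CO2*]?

[CO2*] = 63.2 μmol/L

KH = 10^(−1.45) = 3.548×10^-2 mol L⁻¹ atm⁻¹
[CO2*] = KH · pCO2 = 3.548×10^-2 × 1780×10^-6 atm = 6.32×10^-5 mol/L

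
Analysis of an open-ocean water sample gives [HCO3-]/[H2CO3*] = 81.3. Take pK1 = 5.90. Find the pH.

From K1 = [H⁺][HCO3-]/[H2CO3*]:  pH = pK1 + log₁₀([HCO3-]/[H2CO3*])
log₁₀(81.3) = +1.910
pH = 5.90 + (+1.910) = 7.81

pH = 7.81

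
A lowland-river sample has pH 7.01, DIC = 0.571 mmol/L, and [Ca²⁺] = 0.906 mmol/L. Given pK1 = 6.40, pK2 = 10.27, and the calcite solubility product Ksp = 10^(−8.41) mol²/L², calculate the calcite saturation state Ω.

α₂ = 1 / (1 + [H⁺]/K2 + [H⁺]²/(K1K2)) = 1 / (1 + 10^+3.26 + 10^+2.65)
   = 1 / (1 + 1819.7 + 446.68) = 1/2267.4 = 0.0004410
[CO3²⁻] = α₂ × DIC = 0.0004410 × 0.571 = 0.0002518 mmol/L = 0.2518 μmol/L
Ksp = 10^(−8.41) = 3.890×10^-9
Ω = [Ca²⁺][CO3²⁻]/Ksp = (0.906×10^-3)(2.518×10^-7) / 3.890×10^-9 = 0.0586

Ω = 0.0586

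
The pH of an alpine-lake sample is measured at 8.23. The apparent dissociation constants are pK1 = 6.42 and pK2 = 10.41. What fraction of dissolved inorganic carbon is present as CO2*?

α₀ = 1 / (1 + K1/[H⁺] + K1K2/[H⁺]²) = 1 / (1 + 10^+1.81 + 10^-0.37)
   = 1 / (1 + 64.565 + 0.42658) = 1/65.992 = 0.01515

α₀ = 0.0152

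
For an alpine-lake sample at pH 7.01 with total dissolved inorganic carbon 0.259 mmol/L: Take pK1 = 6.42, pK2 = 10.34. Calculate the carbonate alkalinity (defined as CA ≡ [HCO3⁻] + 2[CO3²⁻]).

CA = 0.206 mmol/L

CA = [HCO3⁻] + 2[CO3²⁻] = (α₁ + 2α₂)·DIC
At pH 7.01: [H⁺]/K1 = 10^-0.59 = 0.25704, K2/[H⁺] = 10^-3.33 = 0.00046774
α₁ = 1/(1 + 0.25704 + 0.00046774) = 1/1.2575 = 0.7952; α₂ = α₁·K2/[H⁺] = 0.0003720
α₁ + 2α₂ = 0.7960
CA = 0.7960 × 0.259 = 0.206 mmol/L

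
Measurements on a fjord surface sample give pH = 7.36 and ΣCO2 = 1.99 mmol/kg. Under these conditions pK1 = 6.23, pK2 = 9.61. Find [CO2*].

α₀ = 1 / (1 + K1/[H⁺] + K1K2/[H⁺]²) = 1 / (1 + 10^+1.13 + 10^-1.12)
   = 1 / (1 + 13.490 + 0.075858) = 1/14.565 = 0.06866
[CO2*] = α₀ × DIC = 0.06866 × 1.99 = 0.137 mmol/kg

[CO2*] = 0.137 mmol/kg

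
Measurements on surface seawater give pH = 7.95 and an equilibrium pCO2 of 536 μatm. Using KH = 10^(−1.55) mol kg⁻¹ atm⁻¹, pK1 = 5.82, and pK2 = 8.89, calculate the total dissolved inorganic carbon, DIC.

DIC = 2.29 mmol/kg

[CO2*] = KH · pCO2 = 10^(−1.55) × 536×10^-6 = 1.511×10^-5 mol/kg
α₀ = 1/(1 + K1/[H⁺] + K1K2/[H⁺]²) = 1/(1 + 10^+2.13 + 10^+1.19) = 0.006606
DIC = [CO2*]/α₀ = 1.511×10^-5 / 0.006606 = 2.29 mmol/kg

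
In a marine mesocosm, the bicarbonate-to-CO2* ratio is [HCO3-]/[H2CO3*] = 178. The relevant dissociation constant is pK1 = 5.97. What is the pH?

pH = 8.22

From K1 = [H⁺][HCO3-]/[H2CO3*]:  pH = pK1 + log₁₀([HCO3-]/[H2CO3*])
log₁₀(178) = +2.250
pH = 5.97 + (+2.250) = 8.22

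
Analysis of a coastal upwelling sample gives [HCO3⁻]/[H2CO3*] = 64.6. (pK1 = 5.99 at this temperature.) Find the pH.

From K1 = [H⁺][HCO3⁻]/[H2CO3*]:  pH = pK1 + log₁₀([HCO3⁻]/[H2CO3*])
log₁₀(64.6) = +1.810
pH = 5.99 + (+1.810) = 7.80

pH = 7.80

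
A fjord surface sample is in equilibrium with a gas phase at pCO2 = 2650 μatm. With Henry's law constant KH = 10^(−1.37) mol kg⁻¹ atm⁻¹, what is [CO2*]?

[CO2*] = 113 μmol/kg

KH = 10^(−1.37) = 4.266×10^-2 mol kg⁻¹ atm⁻¹
[CO2*] = KH · pCO2 = 4.266×10^-2 × 2650×10^-6 atm = 1.13×10^-4 mol/kg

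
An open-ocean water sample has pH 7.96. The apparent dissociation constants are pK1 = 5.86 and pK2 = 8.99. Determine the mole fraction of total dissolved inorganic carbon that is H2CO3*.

α₀ = 1 / (1 + K1/[H⁺] + K1K2/[H⁺]²) = 1 / (1 + 10^+2.10 + 10^+1.07)
   = 1 / (1 + 125.89 + 11.749) = 1/138.64 = 0.007213

α₀ = 0.00721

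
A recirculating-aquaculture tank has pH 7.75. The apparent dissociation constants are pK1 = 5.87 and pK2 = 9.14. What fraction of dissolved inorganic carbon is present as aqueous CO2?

α₀ = 1 / (1 + K1/[H⁺] + K1K2/[H⁺]²) = 1 / (1 + 10^+1.88 + 10^+0.49)
   = 1 / (1 + 75.858 + 3.0903) = 1/79.948 = 0.01251

α₀ = 0.0125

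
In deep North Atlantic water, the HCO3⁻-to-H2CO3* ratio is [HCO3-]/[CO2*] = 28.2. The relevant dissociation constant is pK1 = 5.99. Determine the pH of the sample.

pH = 7.44

From K1 = [H⁺][HCO3-]/[CO2*]:  pH = pK1 + log₁₀([HCO3-]/[CO2*])
log₁₀(28.2) = +1.450
pH = 5.99 + (+1.450) = 7.44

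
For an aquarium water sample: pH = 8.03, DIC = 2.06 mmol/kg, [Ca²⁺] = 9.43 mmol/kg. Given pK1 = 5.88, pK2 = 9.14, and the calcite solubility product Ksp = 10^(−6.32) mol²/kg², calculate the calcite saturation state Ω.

α₂ = 1 / (1 + [H⁺]/K2 + [H⁺]²/(K1K2)) = 1 / (1 + 10^+1.11 + 10^-1.04)
   = 1 / (1 + 12.882 + 0.091201) = 1/13.974 = 0.07156
[CO3²⁻] = α₂ × DIC = 0.07156 × 2.06 = 0.1474 mmol/kg
Ksp = 10^(−6.32) = 4.786×10^-7
Ω = [Ca²⁺][CO3²⁻]/Ksp = (9.43×10^-3)(1.474×10^-4) / 4.786×10^-7 = 2.90

Ω = 2.90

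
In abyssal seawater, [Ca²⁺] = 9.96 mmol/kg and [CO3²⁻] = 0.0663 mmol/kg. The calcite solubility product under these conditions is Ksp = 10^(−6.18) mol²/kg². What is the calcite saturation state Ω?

Ω = 0.999

Ksp = 10^(−6.18) = 6.607×10^-7
Ω = [Ca²⁺][CO3²⁻]/Ksp = (9.96×10^-3)(0.0663×10^-3) / 6.607×10^-7 = 0.999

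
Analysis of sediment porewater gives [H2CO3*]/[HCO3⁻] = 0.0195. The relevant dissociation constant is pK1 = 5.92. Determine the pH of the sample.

pH = 7.63

From K1 = [H⁺][HCO3⁻]/[H2CO3*]:  pH = pK1 − log₁₀([H2CO3*]/[HCO3⁻])
log₁₀(0.0195) = -1.710
pH = 5.92 − (-1.710) = 7.63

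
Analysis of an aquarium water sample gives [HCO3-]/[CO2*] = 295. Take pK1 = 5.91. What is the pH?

pH = 8.38

From K1 = [H⁺][HCO3-]/[CO2*]:  pH = pK1 + log₁₀([HCO3-]/[CO2*])
log₁₀(295) = +2.470
pH = 5.91 + (+2.470) = 8.38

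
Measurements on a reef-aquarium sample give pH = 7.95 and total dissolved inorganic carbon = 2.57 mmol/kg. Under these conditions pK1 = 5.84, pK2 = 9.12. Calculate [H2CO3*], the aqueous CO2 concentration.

[CO2*] = 18.6 μmol/kg

α₀ = 1 / (1 + K1/[H⁺] + K1K2/[H⁺]²) = 1 / (1 + 10^+2.11 + 10^+0.94)
   = 1 / (1 + 128.82 + 8.7096) = 1/138.53 = 0.007218
[CO2*] = α₀ × DIC = 0.007218 × 2.57 = 0.0186 mmol/kg = 18.6 μmol/kg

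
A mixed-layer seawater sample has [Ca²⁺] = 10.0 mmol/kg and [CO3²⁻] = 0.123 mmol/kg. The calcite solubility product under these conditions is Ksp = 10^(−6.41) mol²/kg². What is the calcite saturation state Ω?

Ksp = 10^(−6.41) = 3.890×10^-7
Ω = [Ca²⁺][CO3²⁻]/Ksp = (10.0×10^-3)(0.123×10^-3) / 3.890×10^-7 = 3.16

Ω = 3.16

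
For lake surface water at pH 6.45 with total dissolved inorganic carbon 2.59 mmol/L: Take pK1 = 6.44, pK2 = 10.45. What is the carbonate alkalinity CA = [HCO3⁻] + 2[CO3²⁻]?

CA = 1.31 mmol/L

CA = [HCO3⁻] + 2[CO3²⁻] = (α₁ + 2α₂)·DIC
At pH 6.45: [H⁺]/K1 = 10^-0.01 = 0.97724, K2/[H⁺] = 10^-4.00 = 0.00010000
α₁ = 1/(1 + 0.97724 + 0.00010000) = 1/1.9773 = 0.5057; α₂ = α₁·K2/[H⁺] = 5.057×10^-5
α₁ + 2α₂ = 0.5058
CA = 0.5058 × 2.59 = 1.31 mmol/L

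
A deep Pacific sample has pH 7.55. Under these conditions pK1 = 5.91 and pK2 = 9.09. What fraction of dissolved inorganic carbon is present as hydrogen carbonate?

α₁ = 1 / (1 + [H⁺]/K1 + K2/[H⁺]) = 1 / (1 + 10^-1.64 + 10^-1.54)
   = 1 / (1 + 0.022909 + 0.028840) = 1/1.0517 = 0.9508

α₁ = 0.951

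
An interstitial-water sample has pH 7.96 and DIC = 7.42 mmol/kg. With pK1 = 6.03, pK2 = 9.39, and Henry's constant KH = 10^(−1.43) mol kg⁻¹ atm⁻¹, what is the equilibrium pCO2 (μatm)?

α₀ = 1 / (1 + K1/[H⁺] + K1K2/[H⁺]²) = 1 / (1 + 10^+1.93 + 10^+0.50)
   = 1 / (1 + 85.114 + 3.1623) = 1/89.276 = 0.01120
[CO2*] = α₀ × DIC = 0.01120 × 7.42 = 0.08311 mmol/kg
pCO2 = [CO2*]/KH = 8.311×10^-5 / 3.715×10^-2 = 2240 μatm

pCO2 = 2240 μatm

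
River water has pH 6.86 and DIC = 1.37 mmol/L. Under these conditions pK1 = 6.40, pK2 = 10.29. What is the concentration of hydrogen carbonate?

[HCO3⁻] = 1.02 mmol/L

α₁ = 1 / (1 + [H⁺]/K1 + K2/[H⁺]) = 1 / (1 + 10^-0.46 + 10^-3.43)
   = 1 / (1 + 0.34674 + 0.00037154) = 1/1.3471 = 0.7423
[HCO3⁻] = α₁ × DIC = 0.7423 × 1.37 = 1.02 mmol/L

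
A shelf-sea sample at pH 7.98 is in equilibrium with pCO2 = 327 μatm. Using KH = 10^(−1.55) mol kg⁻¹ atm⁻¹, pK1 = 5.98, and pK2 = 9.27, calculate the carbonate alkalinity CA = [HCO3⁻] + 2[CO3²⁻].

CA = 1.02 mmol/kg

[CO2*] = KH · pCO2 = 10^(−1.55) × 327×10^-6 = 9.216×10^-6 mol/kg
α₀ = 1/(1 + K1/[H⁺] + K1K2/[H⁺]²) = 1/(1 + 10^+2.00 + 10^+0.71) = 0.009423
DIC = [CO2*]/α₀ = 9.216×10^-6 / 0.009423 = 0.9781 mmol/kg
CA = (α₁ + 2α₂)·DIC = (0.9423 + 2×0.04832) × 0.9781 = 1.02 mmol/kg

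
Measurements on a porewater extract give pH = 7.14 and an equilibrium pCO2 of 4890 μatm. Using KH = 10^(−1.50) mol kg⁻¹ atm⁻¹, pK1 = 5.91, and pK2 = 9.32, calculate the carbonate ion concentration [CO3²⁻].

[CO3²⁻] = 17.4 μmol/kg

[CO2*] = KH · pCO2 = 10^(−1.50) × 4890×10^-6 = 1.546×10^-4 mol/kg
α₀ = 1/(1 + K1/[H⁺] + K1K2/[H⁺]²) = 1/(1 + 10^+1.23 + 10^-0.95) = 0.05526
DIC = [CO2*]/α₀ = 1.546×10^-4 / 0.05526 = 2.798 mmol/kg
[CO3²⁻] = α₂·DIC; α₂ = 0.006201, so [CO3²⁻] = 0.006201 × 2.798 = 0.0174 mmol/kg = 17.4 μmol/kg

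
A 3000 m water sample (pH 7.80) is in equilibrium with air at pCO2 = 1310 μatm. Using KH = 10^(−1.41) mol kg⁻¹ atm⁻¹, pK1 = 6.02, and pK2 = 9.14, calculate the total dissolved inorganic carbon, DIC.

[CO2*] = KH · pCO2 = 10^(−1.41) × 1310×10^-6 = 5.096×10^-5 mol/kg
α₀ = 1/(1 + K1/[H⁺] + K1K2/[H⁺]²) = 1/(1 + 10^+1.78 + 10^+0.44) = 0.01562
DIC = [CO2*]/α₀ = 5.096×10^-5 / 0.01562 = 3.26 mmol/kg

DIC = 3.26 mmol/kg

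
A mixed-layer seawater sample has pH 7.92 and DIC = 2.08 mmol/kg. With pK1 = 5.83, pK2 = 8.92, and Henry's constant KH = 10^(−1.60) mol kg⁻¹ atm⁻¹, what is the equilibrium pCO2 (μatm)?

pCO2 = 607 μatm

α₀ = 1 / (1 + K1/[H⁺] + K1K2/[H⁺]²) = 1 / (1 + 10^+2.09 + 10^+1.09)
   = 1 / (1 + 123.03 + 12.303) = 1/136.33 = 0.007335
[CO2*] = α₀ × DIC = 0.007335 × 2.08 = 0.01526 mmol/kg = 15.26 μmol/kg
pCO2 = [CO2*]/KH = 1.526×10^-5 / 2.512×10^-2 = 607 μatm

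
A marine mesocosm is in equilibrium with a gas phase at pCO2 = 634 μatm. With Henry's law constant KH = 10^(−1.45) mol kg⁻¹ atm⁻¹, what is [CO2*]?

[CO2*] = 22.5 μmol/kg

KH = 10^(−1.45) = 3.548×10^-2 mol kg⁻¹ atm⁻¹
[CO2*] = KH · pCO2 = 3.548×10^-2 × 634×10^-6 atm = 2.25×10^-5 mol/kg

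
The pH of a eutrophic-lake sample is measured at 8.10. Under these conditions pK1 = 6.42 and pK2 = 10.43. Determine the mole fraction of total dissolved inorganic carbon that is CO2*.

α₀ = 1 / (1 + K1/[H⁺] + K1K2/[H⁺]²) = 1 / (1 + 10^+1.68 + 10^-0.65)
   = 1 / (1 + 47.863 + 0.22387) = 1/49.087 = 0.02037

α₀ = 0.0204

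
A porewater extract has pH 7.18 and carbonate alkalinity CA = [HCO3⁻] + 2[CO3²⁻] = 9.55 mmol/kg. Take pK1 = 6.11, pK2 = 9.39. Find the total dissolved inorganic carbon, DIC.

DIC = 10.3 mmol/kg

CA = [HCO3⁻] + 2[CO3²⁻] = (α₁ + 2α₂)·DIC
At pH 7.18: [H⁺]/K1 = 10^-1.07 = 0.085114, K2/[H⁺] = 10^-2.21 = 0.0061660
α₁ = 1/(1 + 0.085114 + 0.0061660) = 1/1.0913 = 0.9164; α₂ = α₁·K2/[H⁺] = 0.005650
α₁ + 2α₂ = 0.9277
DIC = CA / (α₁ + 2α₂) = 9.55 / 0.9277 = 10.3 mmol/kg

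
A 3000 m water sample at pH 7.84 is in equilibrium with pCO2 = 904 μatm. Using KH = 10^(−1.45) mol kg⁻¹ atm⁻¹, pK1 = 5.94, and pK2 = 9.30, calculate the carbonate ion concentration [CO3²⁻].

[CO3²⁻] = 0.0883 mmol/kg

[CO2*] = KH · pCO2 = 10^(−1.45) × 904×10^-6 = 3.208×10^-5 mol/kg
α₀ = 1/(1 + K1/[H⁺] + K1K2/[H⁺]²) = 1/(1 + 10^+1.90 + 10^+0.44) = 0.01202
DIC = [CO2*]/α₀ = 3.208×10^-5 / 0.01202 = 2.668 mmol/kg
[CO3²⁻] = α₂·DIC; α₂ = 0.03311, so [CO3²⁻] = 0.03311 × 2.668 = 0.0883 mmol/kg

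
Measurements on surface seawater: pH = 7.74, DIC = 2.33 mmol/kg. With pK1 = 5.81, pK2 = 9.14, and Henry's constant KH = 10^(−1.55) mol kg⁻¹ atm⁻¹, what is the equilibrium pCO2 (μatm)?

pCO2 = 924 μatm

α₀ = 1 / (1 + K1/[H⁺] + K1K2/[H⁺]²) = 1 / (1 + 10^+1.93 + 10^+0.53)
   = 1 / (1 + 85.114 + 3.3884) = 1/89.502 = 0.01117
[CO2*] = α₀ × DIC = 0.01117 × 2.33 = 0.02603 mmol/kg
pCO2 = [CO2*]/KH = 2.603×10^-5 / 2.818×10^-2 = 924 μatm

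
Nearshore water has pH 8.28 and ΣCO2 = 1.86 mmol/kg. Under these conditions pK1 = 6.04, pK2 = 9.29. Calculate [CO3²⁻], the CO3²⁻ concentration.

[CO3²⁻] = 0.165 mmol/kg

α₂ = 1 / (1 + [H⁺]/K2 + [H⁺]²/(K1K2)) = 1 / (1 + 10^+1.01 + 10^-1.23)
   = 1 / (1 + 10.233 + 0.058884) = 1/11.292 = 0.08856
[CO3²⁻] = α₂ × DIC = 0.08856 × 1.86 = 0.165 mmol/kg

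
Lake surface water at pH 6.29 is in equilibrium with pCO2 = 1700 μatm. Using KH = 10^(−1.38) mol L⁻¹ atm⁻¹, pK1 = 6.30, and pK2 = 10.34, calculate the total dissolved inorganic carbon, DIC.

[CO2*] = KH · pCO2 = 10^(−1.38) × 1700×10^-6 = 7.087×10^-5 mol/L
α₀ = 1/(1 + K1/[H⁺] + K1K2/[H⁺]²) = 1/(1 + 10^-0.01 + 10^-4.06) = 0.5057
DIC = [CO2*]/α₀ = 7.087×10^-5 / 0.5057 = 0.140 mmol/L

DIC = 0.140 mmol/L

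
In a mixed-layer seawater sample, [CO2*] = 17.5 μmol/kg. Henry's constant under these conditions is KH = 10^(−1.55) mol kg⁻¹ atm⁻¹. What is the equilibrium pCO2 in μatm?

KH = 10^(−1.55) = 2.818×10^-2 mol kg⁻¹ atm⁻¹
pCO2 = [CO2*]/KH = 17.5×10^-6 / 2.818×10^-2 = 6.21×10^-4 atm = 621 μatm

pCO2 = 621 μatm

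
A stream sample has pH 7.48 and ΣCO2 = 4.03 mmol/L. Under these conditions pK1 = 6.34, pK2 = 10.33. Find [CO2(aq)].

[CO2*] = 0.272 mmol/L

α₀ = 1 / (1 + K1/[H⁺] + K1K2/[H⁺]²) = 1 / (1 + 10^+1.14 + 10^-1.71)
   = 1 / (1 + 13.804 + 0.019498) = 1/14.823 = 0.06746
[CO2*] = α₀ × DIC = 0.06746 × 4.03 = 0.272 mmol/L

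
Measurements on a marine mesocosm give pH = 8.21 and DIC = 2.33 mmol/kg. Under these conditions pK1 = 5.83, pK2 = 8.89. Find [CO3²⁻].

[CO3²⁻] = 0.401 mmol/kg

α₂ = 1 / (1 + [H⁺]/K2 + [H⁺]²/(K1K2)) = 1 / (1 + 10^+0.68 + 10^-1.70)
   = 1 / (1 + 4.7863 + 0.019953) = 1/5.8063 = 0.1722
[CO3²⁻] = α₂ × DIC = 0.1722 × 2.33 = 0.401 mmol/kg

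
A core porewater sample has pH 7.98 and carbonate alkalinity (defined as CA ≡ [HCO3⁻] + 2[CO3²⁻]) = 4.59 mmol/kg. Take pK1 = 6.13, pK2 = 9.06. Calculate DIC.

CA = [HCO3⁻] + 2[CO3²⁻] = (α₁ + 2α₂)·DIC
At pH 7.98: [H⁺]/K1 = 10^-1.85 = 0.014125, K2/[H⁺] = 10^-1.08 = 0.083176
α₁ = 1/(1 + 0.014125 + 0.083176) = 1/1.0973 = 0.9113; α₂ = α₁·K2/[H⁺] = 0.07580
α₁ + 2α₂ = 1.0629
DIC = CA / (α₁ + 2α₂) = 4.59 / 1.0629 = 4.32 mmol/kg

DIC = 4.32 mmol/kg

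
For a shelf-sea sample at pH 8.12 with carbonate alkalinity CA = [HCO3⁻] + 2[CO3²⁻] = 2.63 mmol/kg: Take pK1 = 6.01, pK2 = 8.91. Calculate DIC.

DIC = 2.32 mmol/kg

CA = [HCO3⁻] + 2[CO3²⁻] = (α₁ + 2α₂)·DIC
At pH 8.12: [H⁺]/K1 = 10^-2.11 = 0.0077625, K2/[H⁺] = 10^-0.79 = 0.16218
α₁ = 1/(1 + 0.0077625 + 0.16218) = 1/1.1699 = 0.8547; α₂ = α₁·K2/[H⁺] = 0.1386
α₁ + 2α₂ = 1.1320
DIC = CA / (α₁ + 2α₂) = 2.63 / 1.1320 = 2.32 mmol/kg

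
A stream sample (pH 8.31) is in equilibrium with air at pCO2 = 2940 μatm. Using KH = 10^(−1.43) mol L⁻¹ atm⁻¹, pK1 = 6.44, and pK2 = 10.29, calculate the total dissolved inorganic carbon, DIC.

[CO2*] = KH · pCO2 = 10^(−1.43) × 2940×10^-6 = 1.092×10^-4 mol/L
α₀ = 1/(1 + K1/[H⁺] + K1K2/[H⁺]²) = 1/(1 + 10^+1.87 + 10^-0.11) = 0.01317
DIC = [CO2*]/α₀ = 1.092×10^-4 / 0.01317 = 8.29 mmol/L

DIC = 8.29 mmol/L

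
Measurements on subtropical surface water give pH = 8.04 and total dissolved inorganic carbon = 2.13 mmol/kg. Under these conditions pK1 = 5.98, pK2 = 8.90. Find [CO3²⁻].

[CO3²⁻] = 0.256 mmol/kg

α₂ = 1 / (1 + [H⁺]/K2 + [H⁺]²/(K1K2)) = 1 / (1 + 10^+0.86 + 10^-1.20)
   = 1 / (1 + 7.2444 + 0.063096) = 1/8.3075 = 0.1204
[CO3²⁻] = α₂ × DIC = 0.1204 × 2.13 = 0.256 mmol/kg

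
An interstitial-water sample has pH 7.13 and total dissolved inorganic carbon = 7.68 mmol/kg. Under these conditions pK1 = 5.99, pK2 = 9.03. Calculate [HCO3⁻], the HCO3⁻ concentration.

[HCO3⁻] = 7.08 mmol/kg

α₁ = 1 / (1 + [H⁺]/K1 + K2/[H⁺]) = 1 / (1 + 10^-1.14 + 10^-1.90)
   = 1 / (1 + 0.072444 + 0.012589) = 1/1.0850 = 0.9216
[HCO3⁻] = α₁ × DIC = 0.9216 × 7.68 = 7.08 mmol/kg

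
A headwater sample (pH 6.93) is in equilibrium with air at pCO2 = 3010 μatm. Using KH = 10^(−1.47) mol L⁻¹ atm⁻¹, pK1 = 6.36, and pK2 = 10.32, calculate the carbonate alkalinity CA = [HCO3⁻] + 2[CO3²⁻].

[CO2*] = KH · pCO2 = 10^(−1.47) × 3010×10^-6 = 1.020×10^-4 mol/L
α₀ = 1/(1 + K1/[H⁺] + K1K2/[H⁺]²) = 1/(1 + 10^+0.57 + 10^-2.82) = 0.2120
DIC = [CO2*]/α₀ = 1.020×10^-4 / 0.2120 = 0.4811 mmol/L
CA = (α₁ + 2α₂)·DIC = (0.7877 + 2×0.0003209) × 0.4811 = 0.379 mmol/L

CA = 0.379 mmol/L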